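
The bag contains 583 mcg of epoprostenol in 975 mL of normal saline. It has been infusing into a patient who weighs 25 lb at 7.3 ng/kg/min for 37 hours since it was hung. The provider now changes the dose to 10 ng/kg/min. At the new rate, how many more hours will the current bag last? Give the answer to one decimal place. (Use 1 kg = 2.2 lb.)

58.5 hours

Initial rate:
Weight = 25 lb ÷ 2.2 lb/kg = 11.36364 kg
Dose = 7.3 ng/kg/min × 11.36364 kg = 82.95455 ng/min
82.95455 ng/min × 60 min/hr = 4977.273 ng/hr
Concentration = 583 mcg ÷ 975 mL = 0.5979487 mcg/mL = 597.9487 ng/mL
Rate = 4977.273 ng/hr ÷ 597.9487 ng/mL = 8.323912 mL/hr
Volume infused so far = 8.323912 mL/hr × 37 hr = 307.9848 mL
Volume remaining = 975 − 307.9848 = 667.0152 mL
New rate:
Dose = 10 ng/kg/min × 11.36364 kg = 113.6364 ng/min
113.6364 ng/min × 60 min/hr = 6818.182 ng/hr
Rate = 6818.182 ng/hr ÷ 597.9487 ng/mL = 11.40262 mL/hr
Time remaining = 667.0152 mL ÷ 11.40262 mL/hr = 58.49667 hr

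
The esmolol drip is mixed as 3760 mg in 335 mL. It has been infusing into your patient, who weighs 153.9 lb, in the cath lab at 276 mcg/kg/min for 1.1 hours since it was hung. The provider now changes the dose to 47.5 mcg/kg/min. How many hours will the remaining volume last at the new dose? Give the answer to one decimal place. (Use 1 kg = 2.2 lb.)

12.5 hours

Initial rate:
Weight = 153.9 lb ÷ 2.2 lb/kg = 69.95455 kg
Dose = 276 mcg/kg/min × 69.95455 kg = 19307.45 mcg/min
19307.45 mcg/min × 60 min/hr = 1158447 mcg/hr
Concentration = 3760 mg ÷ 335 mL = 11.22388 mg/mL = 11223.88 mcg/mL
Rate = 1158447 mcg/hr ÷ 11223.88 mcg/mL = 103.2127 mL/hr
Volume infused so far = 103.2127 mL/hr × 1.1 hr = 113.534 mL
Volume remaining = 335 − 113.534 = 221.466 mL
New rate:
Dose = 47.5 mcg/kg/min × 69.95455 kg = 3322.841 mcg/min
3322.841 mcg/min × 60 min/hr = 199370.5 mcg/hr
Rate = 199370.5 mcg/hr ÷ 11223.88 mcg/mL = 17.76306 mL/hr
Time remaining = 221.466 mL ÷ 17.76306 mL/hr = 12.46779 hr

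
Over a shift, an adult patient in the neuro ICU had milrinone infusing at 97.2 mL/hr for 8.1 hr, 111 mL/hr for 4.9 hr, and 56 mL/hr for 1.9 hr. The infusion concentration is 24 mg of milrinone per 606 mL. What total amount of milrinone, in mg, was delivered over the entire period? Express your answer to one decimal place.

Concentration = 24 mg ÷ 606 mL = 0.03960396 mg/mL
Stage 1: 97.2 mL/hr × 8.1 hr = 787.32 mL → 787.32 mL × 0.03960396 mg/mL = 31.18099 mg
Stage 2: 111 mL/hr × 4.9 hr = 543.9 mL → 543.9 mL × 0.03960396 mg/mL = 21.54059 mg
Stage 3: 56 mL/hr × 1.9 hr = 106.4 mL → 106.4 mL × 0.03960396 mg/mL = 4.213861 mg
Total = 31.18099 + 21.54059 + 4.213861 = 56.93545 mg

56.9 mg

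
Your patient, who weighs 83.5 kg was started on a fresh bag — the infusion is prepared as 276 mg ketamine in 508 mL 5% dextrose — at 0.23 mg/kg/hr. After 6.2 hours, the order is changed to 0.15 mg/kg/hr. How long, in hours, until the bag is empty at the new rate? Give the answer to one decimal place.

Initial rate:
Dose = 0.23 mg/kg/hr × 83.5 kg = 19.205 mg/hr
Concentration = 276 mg ÷ 508 mL = 0.5433071 mg/mL
Rate = 19.205 mg/hr ÷ 0.5433071 mg/mL = 35.34833 mL/hr
Volume infused so far = 35.34833 mL/hr × 6.2 hr = 219.1597 mL
Volume remaining = 508 − 219.1597 = 288.8403 mL
New rate:
Dose = 0.15 mg/kg/hr × 83.5 kg = 12.525 mg/hr
Rate = 12.525 mg/hr ÷ 0.5433071 mg/mL = 23.05326 mL/hr
Time remaining = 288.8403 mL ÷ 23.05326 mL/hr = 12.52926 hr

12.5 hours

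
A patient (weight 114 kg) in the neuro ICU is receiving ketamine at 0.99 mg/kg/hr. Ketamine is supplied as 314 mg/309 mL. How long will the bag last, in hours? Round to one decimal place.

2.8 hours

Dose = 0.99 mg/kg/hr × 114 kg = 112.86 mg/hr
Concentration = 314 mg ÷ 309 mL = 1.016181 mg/mL
Rate = 112.86 mg/hr ÷ 1.016181 mg/mL = 111.0629 mL/hr
Duration = 309 mL ÷ 111.0629 mL/hr = 2.782208 hr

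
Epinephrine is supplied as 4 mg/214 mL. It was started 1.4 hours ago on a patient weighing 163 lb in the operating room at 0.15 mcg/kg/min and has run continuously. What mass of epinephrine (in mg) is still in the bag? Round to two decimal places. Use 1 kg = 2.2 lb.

3.07 mg

Weight = 163 lb ÷ 2.2 lb/kg = 74.09091 kg
Dose = 0.15 mcg/kg/min × 74.09091 kg = 11.11364 mcg/min
11.11364 mcg/min × 60 min/hr = 666.8182 mcg/hr
Concentration = 4 mg ÷ 214 mL = 0.01869159 mg/mL = 18.69159 mcg/mL
Rate = 666.8182 mcg/hr ÷ 18.69159 mcg/mL = 35.67477 mL/hr
Volume infused = 35.67477 mL/hr × 1.4 hr = 49.94468 mL
Volume remaining = 214 − 49.94468 = 164.0553 mL
Drug remaining = 164.0553 mL × 18.69159 mcg/mL = 3066.455 mcg = 3.066455 mg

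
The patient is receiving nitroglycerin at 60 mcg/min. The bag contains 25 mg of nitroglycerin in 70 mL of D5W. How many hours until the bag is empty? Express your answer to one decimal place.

60 mcg/min × 60 min/hr = 3600 mcg/hr
Concentration = 25 mg ÷ 70 mL = 0.3571429 mg/mL = 357.1429 mcg/mL
Rate = 3600 mcg/hr ÷ 357.1429 mcg/mL = 10.08 mL/hr
Duration = 70 mL ÷ 10.08 mL/hr = 6.944444 hr

6.9 hours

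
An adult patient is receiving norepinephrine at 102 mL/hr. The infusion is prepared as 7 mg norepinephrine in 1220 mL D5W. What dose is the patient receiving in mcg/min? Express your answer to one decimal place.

Concentration = 7 mg ÷ 1220 mL = 0.005737705 mg/mL = 5.737705 mcg/mL
Drug rate = 102 mL/hr × 5.737705 mcg/mL = 585.2459 mcg/hr
585.2459 mcg/hr ÷ 60 min/hr = 9.754098 mcg/min

9.8 mcg/min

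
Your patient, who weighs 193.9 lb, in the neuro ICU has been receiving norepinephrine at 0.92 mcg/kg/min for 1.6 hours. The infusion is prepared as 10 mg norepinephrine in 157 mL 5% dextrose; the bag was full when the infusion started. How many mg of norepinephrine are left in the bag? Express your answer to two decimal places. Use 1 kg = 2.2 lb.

Weight = 193.9 lb ÷ 2.2 lb/kg = 88.13636 kg
Dose = 0.92 mcg/kg/min × 88.13636 kg = 81.08545 mcg/min
81.08545 mcg/min × 60 min/hr = 4865.127 mcg/hr
Concentration = 10 mg ÷ 157 mL = 0.06369427 mg/mL = 63.69427 mcg/mL
Rate = 4865.127 mcg/hr ÷ 63.69427 mcg/mL = 76.3825 mL/hr
Volume infused = 76.3825 mL/hr × 1.6 hr = 122.212 mL
Volume remaining = 157 − 122.212 = 34.788 mL
Drug remaining = 34.788 mL × 63.69427 mcg/mL = 2215.796 mcg = 2.215796 mg

2.22 mg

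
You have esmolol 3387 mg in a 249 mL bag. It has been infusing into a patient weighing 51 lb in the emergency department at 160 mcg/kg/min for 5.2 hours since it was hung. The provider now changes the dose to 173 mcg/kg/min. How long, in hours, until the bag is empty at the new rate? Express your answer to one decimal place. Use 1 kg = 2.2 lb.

9.3 hours

Initial rate:
Weight = 51 lb ÷ 2.2 lb/kg = 23.18182 kg
Dose = 160 mcg/kg/min × 23.18182 kg = 3709.091 mcg/min
3709.091 mcg/min × 60 min/hr = 222545.5 mcg/hr
Concentration = 3387 mg ÷ 249 mL = 13.60241 mg/mL = 13602.41 mcg/mL
Rate = 222545.5 mcg/hr ÷ 13602.41 mcg/mL = 16.36074 mL/hr
Volume infused so far = 16.36074 mL/hr × 5.2 hr = 85.07584 mL
Volume remaining = 249 − 85.07584 = 163.9242 mL
New rate:
Dose = 173 mcg/kg/min × 23.18182 kg = 4010.455 mcg/min
4010.455 mcg/min × 60 min/hr = 240627.3 mcg/hr
Rate = 240627.3 mcg/hr ÷ 13602.41 mcg/mL = 17.69005 mL/hr
Time remaining = 163.9242 mL ÷ 17.69005 mL/hr = 9.266463 hr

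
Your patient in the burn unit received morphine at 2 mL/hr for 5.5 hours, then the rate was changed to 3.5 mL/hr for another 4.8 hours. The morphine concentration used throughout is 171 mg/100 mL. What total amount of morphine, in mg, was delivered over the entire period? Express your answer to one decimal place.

47.5 mg

Concentration = 171 mg ÷ 100 mL = 1.71 mg/mL
Stage 1: 2 mL/hr × 5.5 hr = 11 mL → 11 mL × 1.71 mg/mL = 18.81 mg
Stage 2: 3.5 mL/hr × 4.8 hr = 16.8 mL → 16.8 mL × 1.71 mg/mL = 28.728 mg
Total = 18.81 + 28.728 = 47.538 mg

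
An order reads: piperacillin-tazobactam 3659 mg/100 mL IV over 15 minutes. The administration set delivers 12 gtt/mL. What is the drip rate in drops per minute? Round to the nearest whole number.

100 mL ÷ (15 min) = 6.666667 mL/min
6.666667 mL/min × 12 gtt/mL = 80 gtt/min

80 gtt/min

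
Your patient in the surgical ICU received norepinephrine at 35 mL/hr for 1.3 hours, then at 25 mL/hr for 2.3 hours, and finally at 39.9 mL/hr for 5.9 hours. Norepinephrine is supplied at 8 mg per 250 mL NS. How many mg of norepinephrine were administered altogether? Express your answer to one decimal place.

Concentration = 8 mg ÷ 250 mL = 0.032 mg/mL
Stage 1: 35 mL/hr × 1.3 hr = 45.5 mL → 45.5 mL × 0.032 mg/mL = 1.456 mg
Stage 2: 25 mL/hr × 2.3 hr = 57.5 mL → 57.5 mL × 0.032 mg/mL = 1.84 mg
Stage 3: 39.9 mL/hr × 5.9 hr = 235.41 mL → 235.41 mL × 0.032 mg/mL = 7.53312 mg
Total = 1.456 + 1.84 + 7.53312 = 10.82912 mg

10.8 mg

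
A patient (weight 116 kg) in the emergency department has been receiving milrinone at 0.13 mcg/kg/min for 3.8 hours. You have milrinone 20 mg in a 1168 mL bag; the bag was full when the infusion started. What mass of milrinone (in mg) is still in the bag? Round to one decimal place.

Dose = 0.13 mcg/kg/min × 116 kg = 15.08 mcg/min
15.08 mcg/min × 60 min/hr = 904.8 mcg/hr
Concentration = 20 mg ÷ 1168 mL = 0.01712329 mg/mL = 17.12329 mcg/mL
Rate = 904.8 mcg/hr ÷ 17.12329 mcg/mL = 52.84032 mL/hr
Volume infused = 52.84032 mL/hr × 3.8 hr = 200.7932 mL
Volume remaining = 1168 − 200.7932 = 967.2068 mL
Drug remaining = 967.2068 mL × 17.12329 mcg/mL = 16561.76 mcg = 16.56176 mg

16.6 mg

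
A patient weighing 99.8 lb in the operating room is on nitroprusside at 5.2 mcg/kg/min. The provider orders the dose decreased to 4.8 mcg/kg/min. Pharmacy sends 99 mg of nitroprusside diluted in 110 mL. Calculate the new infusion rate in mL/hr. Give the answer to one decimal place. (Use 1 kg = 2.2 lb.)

14.5 mL/hr

Weight = 99.8 lb ÷ 2.2 lb/kg = 45.36364 kg
Dose = 4.8 mcg/kg/min × 45.36364 kg = 217.7455 mcg/min
217.7455 mcg/min × 60 min/hr = 13064.73 mcg/hr
Concentration = 99 mg ÷ 110 mL = 0.9 mg/mL = 900 mcg/mL
Rate = 13064.73 mcg/hr ÷ 900 mcg/mL = 14.51636 mL/hr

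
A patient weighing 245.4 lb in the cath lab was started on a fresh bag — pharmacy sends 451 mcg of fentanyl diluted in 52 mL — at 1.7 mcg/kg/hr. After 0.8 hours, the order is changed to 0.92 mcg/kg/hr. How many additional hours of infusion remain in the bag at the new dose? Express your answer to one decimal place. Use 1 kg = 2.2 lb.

2.9 hours

Initial rate:
Weight = 245.4 lb ÷ 2.2 lb/kg = 111.5455 kg
Dose = 1.7 mcg/kg/hr × 111.5455 kg = 189.6273 mcg/hr
Concentration = 451 mcg ÷ 52 mL = 8.673077 mcg/mL
Rate = 189.6273 mcg/hr ÷ 8.673077 mcg/mL = 21.8639 mL/hr
Volume infused so far = 21.8639 mL/hr × 0.8 hr = 17.49112 mL
Volume remaining = 52 − 17.49112 = 34.50888 mL
New rate:
Dose = 0.92 mcg/kg/hr × 111.5455 kg = 102.6218 mcg/hr
Rate = 102.6218 mcg/hr ÷ 8.673077 mcg/mL = 11.83223 mL/hr
Time remaining = 34.50888 mL ÷ 11.83223 mL/hr = 2.916516 hr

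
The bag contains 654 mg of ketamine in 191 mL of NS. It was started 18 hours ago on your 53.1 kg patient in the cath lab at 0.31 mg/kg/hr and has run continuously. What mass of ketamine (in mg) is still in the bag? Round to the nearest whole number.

Dose = 0.31 mg/kg/hr × 53.1 kg = 16.461 mg/hr
Concentration = 654 mg ÷ 191 mL = 3.424084 mg/mL
Rate = 16.461 mg/hr ÷ 3.424084 mg/mL = 4.807417 mL/hr
Volume infused = 4.807417 mL/hr × 18 hr = 86.53351 mL
Volume remaining = 191 − 86.53351 = 104.4665 mL
Drug remaining = 104.4665 mL × 3.424084 mg/mL = 357.702 mg

358 mg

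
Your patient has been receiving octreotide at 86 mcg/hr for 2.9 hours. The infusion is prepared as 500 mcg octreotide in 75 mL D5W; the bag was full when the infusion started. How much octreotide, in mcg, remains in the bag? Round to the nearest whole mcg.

251 mcg

Concentration = 500 mcg ÷ 75 mL = 6.666667 mcg/mL
Rate = 86 mcg/hr ÷ 6.666667 mcg/mL = 12.9 mL/hr
Volume infused = 12.9 mL/hr × 2.9 hr = 37.41 mL
Volume remaining = 75 − 37.41 = 37.59 mL
Drug remaining = 37.59 mL × 6.666667 mcg/mL = 250.6 mcg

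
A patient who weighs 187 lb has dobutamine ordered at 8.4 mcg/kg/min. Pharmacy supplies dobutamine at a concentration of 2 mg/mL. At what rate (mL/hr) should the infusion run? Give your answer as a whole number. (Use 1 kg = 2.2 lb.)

21 mL/hr

Weight = 187 lb ÷ 2.2 lb/kg = 85 kg
Dose = 8.4 mcg/kg/min × 85 kg = 714 mcg/min
714 mcg/min × 60 min/hr = 42840 mcg/hr
Concentration = 2 mg/mL = 2000 mcg/mL
Rate = 42840 mcg/hr ÷ 2000 mcg/mL = 21.42 mL/hr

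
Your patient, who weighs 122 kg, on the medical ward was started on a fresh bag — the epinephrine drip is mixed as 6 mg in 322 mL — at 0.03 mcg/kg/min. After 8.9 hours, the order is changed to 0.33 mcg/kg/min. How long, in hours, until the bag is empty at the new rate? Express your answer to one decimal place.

Initial rate:
Dose = 0.03 mcg/kg/min × 122 kg = 3.66 mcg/min
3.66 mcg/min × 60 min/hr = 219.6 mcg/hr
Concentration = 6 mg ÷ 322 mL = 0.01863354 mg/mL = 18.63354 mcg/mL
Rate = 219.6 mcg/hr ÷ 18.63354 mcg/mL = 11.7852 mL/hr
Volume infused so far = 11.7852 mL/hr × 8.9 hr = 104.8883 mL
Volume remaining = 322 − 104.8883 = 217.1117 mL
New rate:
Dose = 0.33 mcg/kg/min × 122 kg = 40.26 mcg/min
40.26 mcg/min × 60 min/hr = 2415.6 mcg/hr
Rate = 2415.6 mcg/hr ÷ 18.63354 mcg/mL = 129.6372 mL/hr
Time remaining = 217.1117 mL ÷ 129.6372 mL/hr = 1.674764 hr

1.7 hours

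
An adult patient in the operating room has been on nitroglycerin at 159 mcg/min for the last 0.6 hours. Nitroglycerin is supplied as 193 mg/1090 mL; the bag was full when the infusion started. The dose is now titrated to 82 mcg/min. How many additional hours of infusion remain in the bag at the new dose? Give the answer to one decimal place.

38.1 hours

Initial rate:
159 mcg/min × 60 min/hr = 9540 mcg/hr
Concentration = 193 mg ÷ 1090 mL = 0.1770642 mg/mL = 177.0642 mcg/mL
Rate = 9540 mcg/hr ÷ 177.0642 mcg/mL = 53.87876 mL/hr
Volume infused so far = 53.87876 mL/hr × 0.6 hr = 32.32725 mL
Volume remaining = 1090 − 32.32725 = 1057.673 mL
New rate:
82 mcg/min × 60 min/hr = 4920 mcg/hr
Rate = 4920 mcg/hr ÷ 177.0642 mcg/mL = 27.78653 mL/hr
Time remaining = 1057.673 mL ÷ 27.78653 mL/hr = 38.06423 hr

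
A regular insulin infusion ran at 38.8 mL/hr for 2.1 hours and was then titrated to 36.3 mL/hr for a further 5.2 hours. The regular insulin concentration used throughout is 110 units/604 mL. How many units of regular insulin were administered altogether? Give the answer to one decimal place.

49.2 units

Concentration = 110 units ÷ 604 mL = 0.1821192 units/mL
Stage 1: 38.8 mL/hr × 2.1 hr = 81.48 mL → 81.48 mL × 0.1821192 units/mL = 14.83907 units
Stage 2: 36.3 mL/hr × 5.2 hr = 188.76 mL → 188.76 mL × 0.1821192 units/mL = 34.37682 units
Total = 14.83907 + 34.37682 = 49.21589 units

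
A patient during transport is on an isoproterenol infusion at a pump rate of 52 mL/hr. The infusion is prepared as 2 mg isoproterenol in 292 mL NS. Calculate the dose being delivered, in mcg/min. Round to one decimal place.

Concentration = 2 mg ÷ 292 mL = 0.006849315 mg/mL = 6.849315 mcg/mL
Drug rate = 52 mL/hr × 6.849315 mcg/mL = 356.1644 mcg/hr
356.1644 mcg/hr ÷ 60 min/hr = 5.936073 mcg/min

5.9 mcg/min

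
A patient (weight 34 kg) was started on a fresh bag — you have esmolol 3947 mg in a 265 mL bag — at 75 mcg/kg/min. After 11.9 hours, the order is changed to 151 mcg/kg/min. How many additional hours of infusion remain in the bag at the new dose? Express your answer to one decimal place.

6.9 hours

Initial rate:
Dose = 75 mcg/kg/min × 34 kg = 2550 mcg/min
2550 mcg/min × 60 min/hr = 153000 mcg/hr
Concentration = 3947 mg ÷ 265 mL = 14.89434 mg/mL = 14894.34 mcg/mL
Rate = 153000 mcg/hr ÷ 14894.34 mcg/mL = 10.27236 mL/hr
Volume infused so far = 10.27236 mL/hr × 11.9 hr = 122.2411 mL
Volume remaining = 265 − 122.2411 = 142.7589 mL
New rate:
Dose = 151 mcg/kg/min × 34 kg = 5134 mcg/min
5134 mcg/min × 60 min/hr = 308040 mcg/hr
Rate = 308040 mcg/hr ÷ 14894.34 mcg/mL = 20.68168 mL/hr
Time remaining = 142.7589 mL ÷ 20.68168 mL/hr = 6.902675 hr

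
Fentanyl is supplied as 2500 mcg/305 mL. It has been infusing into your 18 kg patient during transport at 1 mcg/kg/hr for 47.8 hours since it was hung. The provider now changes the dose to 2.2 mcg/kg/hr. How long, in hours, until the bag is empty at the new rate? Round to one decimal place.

Initial rate:
Dose = 1 mcg/kg/hr × 18 kg = 18 mcg/hr
Concentration = 2500 mcg ÷ 305 mL = 8.196721 mcg/mL
Rate = 18 mcg/hr ÷ 8.196721 mcg/mL = 2.196 mL/hr
Volume infused so far = 2.196 mL/hr × 47.8 hr = 104.9688 mL
Volume remaining = 305 − 104.9688 = 200.0312 mL
New rate:
Dose = 2.2 mcg/kg/hr × 18 kg = 39.6 mcg/hr
Rate = 39.6 mcg/hr ÷ 8.196721 mcg/mL = 4.8312 mL/hr
Time remaining = 200.0312 mL ÷ 4.8312 mL/hr = 41.40404 hr

41.4 hours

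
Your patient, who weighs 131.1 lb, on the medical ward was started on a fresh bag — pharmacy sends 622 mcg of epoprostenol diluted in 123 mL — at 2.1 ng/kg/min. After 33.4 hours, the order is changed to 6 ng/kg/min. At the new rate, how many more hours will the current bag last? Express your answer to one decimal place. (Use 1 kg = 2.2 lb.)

Initial rate:
Weight = 131.1 lb ÷ 2.2 lb/kg = 59.59091 kg
Dose = 2.1 ng/kg/min × 59.59091 kg = 125.1409 ng/min
125.1409 ng/min × 60 min/hr = 7508.455 ng/hr
Concentration = 622 mcg ÷ 123 mL = 5.056911 mcg/mL = 5056.911 ng/mL
Rate = 7508.455 ng/hr ÷ 5056.911 ng/mL = 1.484791 mL/hr
Volume infused so far = 1.484791 mL/hr × 33.4 hr = 49.59201 mL
Volume remaining = 123 − 49.59201 = 73.40799 mL
New rate:
Dose = 6 ng/kg/min × 59.59091 kg = 357.5455 ng/min
357.5455 ng/min × 60 min/hr = 21452.73 ng/hr
Rate = 21452.73 ng/hr ÷ 5056.911 ng/mL = 4.24226 mL/hr
Time remaining = 73.40799 mL ÷ 4.24226 mL/hr = 17.30398 hr

17.3 hours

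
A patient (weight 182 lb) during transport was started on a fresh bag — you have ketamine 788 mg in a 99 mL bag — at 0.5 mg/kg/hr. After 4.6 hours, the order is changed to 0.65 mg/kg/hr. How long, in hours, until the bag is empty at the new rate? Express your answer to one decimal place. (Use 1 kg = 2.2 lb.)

11.1 hours

Initial rate:
Weight = 182 lb ÷ 2.2 lb/kg = 82.72727 kg
Dose = 0.5 mg/kg/hr × 82.72727 kg = 41.36364 mg/hr
Concentration = 788 mg ÷ 99 mL = 7.959596 mg/mL
Rate = 41.36364 mg/hr ÷ 7.959596 mg/mL = 5.196701 mL/hr
Volume infused so far = 5.196701 mL/hr × 4.6 hr = 23.90482 mL
Volume remaining = 99 − 23.90482 = 75.09518 mL
New rate:
Dose = 0.65 mg/kg/hr × 82.72727 kg = 53.77273 mg/hr
Rate = 53.77273 mg/hr ÷ 7.959596 mg/mL = 6.755711 mL/hr
Time remaining = 75.09518 mL ÷ 6.755711 mL/hr = 11.11581 hr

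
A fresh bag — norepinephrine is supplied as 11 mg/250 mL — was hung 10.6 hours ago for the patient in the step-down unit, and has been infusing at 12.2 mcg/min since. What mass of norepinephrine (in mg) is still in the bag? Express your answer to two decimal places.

3.24 mg

12.2 mcg/min × 60 min/hr = 732 mcg/hr
Concentration = 11 mg ÷ 250 mL = 0.044 mg/mL = 44 mcg/mL
Rate = 732 mcg/hr ÷ 44 mcg/mL = 16.63636 mL/hr
Volume infused = 16.63636 mL/hr × 10.6 hr = 176.3455 mL
Volume remaining = 250 − 176.3455 = 73.65455 mL
Drug remaining = 73.65455 mL × 44 mcg/mL = 3240.8 mcg = 3.2408 mg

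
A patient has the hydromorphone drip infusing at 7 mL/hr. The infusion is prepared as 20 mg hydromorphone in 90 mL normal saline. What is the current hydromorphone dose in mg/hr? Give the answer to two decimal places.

Concentration = 20 mg ÷ 90 mL = 0.2222222 mg/mL
Drug rate = 7 mL/hr × 0.2222222 mg/mL = 1.555556 mg/hr

1.56 mg/hr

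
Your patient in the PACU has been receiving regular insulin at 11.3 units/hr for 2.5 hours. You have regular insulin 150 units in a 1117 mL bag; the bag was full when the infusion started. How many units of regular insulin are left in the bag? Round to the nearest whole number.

Concentration = 150 units ÷ 1117 mL = 0.1342883 units/mL
Rate = 11.3 units/hr ÷ 0.1342883 units/mL = 84.14733 mL/hr
Volume infused = 84.14733 mL/hr × 2.5 hr = 210.3683 mL
Volume remaining = 1117 − 210.3683 = 906.6317 mL
Drug remaining = 906.6317 mL × 0.1342883 units/mL = 121.75 units

122 units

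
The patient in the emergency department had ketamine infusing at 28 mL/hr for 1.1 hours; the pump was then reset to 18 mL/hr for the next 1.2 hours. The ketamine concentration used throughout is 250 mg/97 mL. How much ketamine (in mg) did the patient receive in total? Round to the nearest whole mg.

Concentration = 250 mg ÷ 97 mL = 2.57732 mg/mL
Stage 1: 28 mL/hr × 1.1 hr = 30.8 mL → 30.8 mL × 2.57732 mg/mL = 79.38144 mg
Stage 2: 18 mL/hr × 1.2 hr = 21.6 mL → 21.6 mL × 2.57732 mg/mL = 55.6701 mg
Total = 79.38144 + 55.6701 = 135.0515 mg

135 mg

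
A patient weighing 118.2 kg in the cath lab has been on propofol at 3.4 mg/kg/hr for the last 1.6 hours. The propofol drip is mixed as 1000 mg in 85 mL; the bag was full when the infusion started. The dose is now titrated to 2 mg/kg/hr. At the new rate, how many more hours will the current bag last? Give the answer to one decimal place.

Initial rate:
Dose = 3.4 mg/kg/hr × 118.2 kg = 401.88 mg/hr
Concentration = 1000 mg ÷ 85 mL = 11.76471 mg/mL
Rate = 401.88 mg/hr ÷ 11.76471 mg/mL = 34.1598 mL/hr
Volume infused so far = 34.1598 mL/hr × 1.6 hr = 54.65568 mL
Volume remaining = 85 − 54.65568 = 30.34432 mL
New rate:
Dose = 2 mg/kg/hr × 118.2 kg = 236.4 mg/hr
Rate = 236.4 mg/hr ÷ 11.76471 mg/mL = 20.094 mL/hr
Time remaining = 30.34432 mL ÷ 20.094 mL/hr = 1.510118 hr

1.5 hours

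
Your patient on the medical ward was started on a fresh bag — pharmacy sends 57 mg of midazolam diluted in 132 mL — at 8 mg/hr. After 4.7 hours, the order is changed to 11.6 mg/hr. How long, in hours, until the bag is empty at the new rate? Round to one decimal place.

1.7 hours

Initial rate:
Concentration = 57 mg ÷ 132 mL = 0.4318182 mg/mL
Rate = 8 mg/hr ÷ 0.4318182 mg/mL = 18.52632 mL/hr
Volume infused so far = 18.52632 mL/hr × 4.7 hr = 87.07368 mL
Volume remaining = 132 − 87.07368 = 44.92632 mL
New rate:
Rate = 11.6 mg/hr ÷ 0.4318182 mg/mL = 26.86316 mL/hr
Time remaining = 44.92632 mL ÷ 26.86316 mL/hr = 1.672414 hr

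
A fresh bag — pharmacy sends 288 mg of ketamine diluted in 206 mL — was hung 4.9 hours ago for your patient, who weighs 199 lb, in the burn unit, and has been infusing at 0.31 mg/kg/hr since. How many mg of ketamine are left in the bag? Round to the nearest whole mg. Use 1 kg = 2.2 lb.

Weight = 199 lb ÷ 2.2 lb/kg = 90.45455 kg
Dose = 0.31 mg/kg/hr × 90.45455 kg = 28.04091 mg/hr
Concentration = 288 mg ÷ 206 mL = 1.398058 mg/mL
Rate = 28.04091 mg/hr ÷ 1.398058 mg/mL = 20.05704 mL/hr
Volume infused = 20.05704 mL/hr × 4.9 hr = 98.27949 mL
Volume remaining = 206 − 98.27949 = 107.7205 mL
Drug remaining = 107.7205 mL × 1.398058 mg/mL = 150.5995 mg

151 mg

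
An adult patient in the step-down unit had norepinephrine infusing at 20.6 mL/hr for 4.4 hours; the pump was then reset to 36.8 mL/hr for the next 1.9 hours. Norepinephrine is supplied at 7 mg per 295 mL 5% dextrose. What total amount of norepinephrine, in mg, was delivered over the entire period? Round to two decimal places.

3.81 mg

Concentration = 7 mg ÷ 295 mL = 0.02372881 mg/mL
Stage 1: 20.6 mL/hr × 4.4 hr = 90.64 mL → 90.64 mL × 0.02372881 mg/mL = 2.15078 mg
Stage 2: 36.8 mL/hr × 1.9 hr = 69.92 mL → 69.92 mL × 0.02372881 mg/mL = 1.659119 mg
Total = 2.15078 + 1.659119 = 3.809898 mg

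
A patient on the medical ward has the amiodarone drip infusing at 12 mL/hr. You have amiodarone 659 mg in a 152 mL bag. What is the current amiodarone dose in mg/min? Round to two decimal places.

0.87 mg/min

Concentration = 659 mg ÷ 152 mL = 4.335526 mg/mL
Drug rate = 12 mL/hr × 4.335526 mg/mL = 52.02632 mg/hr
52.02632 mg/hr ÷ 60 min/hr = 0.8671053 mg/min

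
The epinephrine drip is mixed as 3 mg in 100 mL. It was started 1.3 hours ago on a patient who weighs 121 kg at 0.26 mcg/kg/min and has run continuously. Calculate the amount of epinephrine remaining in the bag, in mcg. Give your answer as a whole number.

Dose = 0.26 mcg/kg/min × 121 kg = 31.46 mcg/min
31.46 mcg/min × 60 min/hr = 1887.6 mcg/hr
Concentration = 3 mg ÷ 100 mL = 0.03 mg/mL = 30 mcg/mL
Rate = 1887.6 mcg/hr ÷ 30 mcg/mL = 62.92 mL/hr
Volume infused = 62.92 mL/hr × 1.3 hr = 81.796 mL
Volume remaining = 100 − 81.796 = 18.204 mL
Drug remaining = 18.204 mL × 30 mcg/mL = 546.12 mcg

546 mcg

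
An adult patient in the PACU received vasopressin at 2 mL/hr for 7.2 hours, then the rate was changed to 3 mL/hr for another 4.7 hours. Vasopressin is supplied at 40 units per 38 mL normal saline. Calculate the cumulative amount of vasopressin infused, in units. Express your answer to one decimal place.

30.0 units

Concentration = 40 units ÷ 38 mL = 1.052632 units/mL
Stage 1: 2 mL/hr × 7.2 hr = 14.4 mL → 14.4 mL × 1.052632 units/mL = 15.15789 units
Stage 2: 3 mL/hr × 4.7 hr = 14.1 mL → 14.1 mL × 1.052632 units/mL = 14.84211 units
Total = 15.15789 + 14.84211 = 30 units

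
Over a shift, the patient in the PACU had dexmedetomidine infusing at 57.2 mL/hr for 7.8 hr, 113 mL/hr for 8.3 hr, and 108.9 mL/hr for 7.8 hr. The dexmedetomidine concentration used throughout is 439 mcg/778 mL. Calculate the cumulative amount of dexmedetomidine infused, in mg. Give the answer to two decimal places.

Concentration = 439 mcg ÷ 778 mL = 0.5642674 mcg/mL
Stage 1: 57.2 mL/hr × 7.8 hr = 446.16 mL → 446.16 mL × 0.5642674 mcg/mL = 251.7535 mcg
Stage 2: 113 mL/hr × 8.3 hr = 937.9 mL → 937.9 mL × 0.5642674 mcg/mL = 529.2263 mcg
Stage 3: 108.9 mL/hr × 7.8 hr = 849.42 mL → 849.42 mL × 0.5642674 mcg/mL = 479.3 mcg
Total = 251.7535 + 529.2263 + 479.3 = 1260.28 mcg = 1.26028 mg

1.26 mg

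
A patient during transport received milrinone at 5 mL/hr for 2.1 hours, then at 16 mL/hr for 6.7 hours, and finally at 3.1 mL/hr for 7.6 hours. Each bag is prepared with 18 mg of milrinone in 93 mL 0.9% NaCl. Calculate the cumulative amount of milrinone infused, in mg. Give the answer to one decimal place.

27.3 mg

Concentration = 18 mg ÷ 93 mL = 0.1935484 mg/mL
Stage 1: 5 mL/hr × 2.1 hr = 10.5 mL → 10.5 mL × 0.1935484 mg/mL = 2.032258 mg
Stage 2: 16 mL/hr × 6.7 hr = 107.2 mL → 107.2 mL × 0.1935484 mg/mL = 20.74839 mg
Stage 3: 3.1 mL/hr × 7.6 hr = 23.56 mL → 23.56 mL × 0.1935484 mg/mL = 4.56 mg
Total = 2.032258 + 20.74839 + 4.56 = 27.34065 mg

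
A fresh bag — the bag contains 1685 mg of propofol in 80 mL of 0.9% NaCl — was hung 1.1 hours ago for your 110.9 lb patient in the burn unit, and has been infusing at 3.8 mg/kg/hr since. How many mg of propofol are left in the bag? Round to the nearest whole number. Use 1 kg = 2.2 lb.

Weight = 110.9 lb ÷ 2.2 lb/kg = 50.40909 kg
Dose = 3.8 mg/kg/hr × 50.40909 kg = 191.5545 mg/hr
Concentration = 1685 mg ÷ 80 mL = 21.0625 mg/mL
Rate = 191.5545 mg/hr ÷ 21.0625 mg/mL = 9.094578 mL/hr
Volume infused = 9.094578 mL/hr × 1.1 hr = 10.00404 mL
Volume remaining = 80 − 10.00404 = 69.99596 mL
Drug remaining = 69.99596 mL × 21.0625 mg/mL = 1474.29 mg

1474 mg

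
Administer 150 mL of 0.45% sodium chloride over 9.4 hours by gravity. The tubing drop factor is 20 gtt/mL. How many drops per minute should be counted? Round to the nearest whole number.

5 gtt/min

150 mL ÷ (9.4 hr × 60 = 564 min) = 0.2659574 mL/min
0.2659574 mL/min × 20 gtt/mL = 5.319149 gtt/min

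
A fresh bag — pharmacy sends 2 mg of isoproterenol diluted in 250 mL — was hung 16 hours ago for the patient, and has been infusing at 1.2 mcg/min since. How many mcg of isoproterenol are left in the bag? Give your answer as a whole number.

848 mcg

1.2 mcg/min × 60 min/hr = 72 mcg/hr
Concentration = 2 mg ÷ 250 mL = 0.008 mg/mL = 8 mcg/mL
Rate = 72 mcg/hr ÷ 8 mcg/mL = 9 mL/hr
Volume infused = 9 mL/hr × 16 hr = 144 mL
Volume remaining = 250 − 144 = 106 mL
Drug remaining = 106 mL × 8 mcg/mL = 848 mcg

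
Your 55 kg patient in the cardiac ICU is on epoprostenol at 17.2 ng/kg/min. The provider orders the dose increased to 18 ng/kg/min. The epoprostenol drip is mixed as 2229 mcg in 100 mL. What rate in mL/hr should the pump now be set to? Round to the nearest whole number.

Dose = 18 ng/kg/min × 55 kg = 990 ng/min
990 ng/min × 60 min/hr = 59400 ng/hr
Concentration = 2229 mcg ÷ 100 mL = 22.29 mcg/mL = 22290 ng/mL
Rate = 59400 ng/hr ÷ 22290 ng/mL = 2.664872 mL/hr

3 mL/hr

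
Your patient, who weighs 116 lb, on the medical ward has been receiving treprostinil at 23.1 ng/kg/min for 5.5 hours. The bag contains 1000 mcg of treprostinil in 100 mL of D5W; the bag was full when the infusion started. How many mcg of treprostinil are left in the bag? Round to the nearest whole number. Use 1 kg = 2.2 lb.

Weight = 116 lb ÷ 2.2 lb/kg = 52.72727 kg
Dose = 23.1 ng/kg/min × 52.72727 kg = 1218 ng/min
1218 ng/min × 60 min/hr = 73080 ng/hr
Concentration = 1000 mcg ÷ 100 mL = 10 mcg/mL = 10000 ng/mL
Rate = 73080 ng/hr ÷ 10000 ng/mL = 7.308 mL/hr
Volume infused = 7.308 mL/hr × 5.5 hr = 40.194 mL
Volume remaining = 100 − 40.194 = 59.806 mL
Drug remaining = 59.806 mL × 10000 ng/mL = 598060 ng = 598.06 mcg

598 mcg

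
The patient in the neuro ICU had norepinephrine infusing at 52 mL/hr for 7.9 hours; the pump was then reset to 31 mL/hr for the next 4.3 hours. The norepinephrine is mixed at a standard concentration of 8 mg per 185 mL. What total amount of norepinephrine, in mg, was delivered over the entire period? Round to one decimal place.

23.5 mg

Concentration = 8 mg ÷ 185 mL = 0.04324324 mg/mL
Stage 1: 52 mL/hr × 7.9 hr = 410.8 mL → 410.8 mL × 0.04324324 mg/mL = 17.76432 mg
Stage 2: 31 mL/hr × 4.3 hr = 133.3 mL → 133.3 mL × 0.04324324 mg/mL = 5.764324 mg
Total = 17.76432 + 5.764324 = 23.52865 mg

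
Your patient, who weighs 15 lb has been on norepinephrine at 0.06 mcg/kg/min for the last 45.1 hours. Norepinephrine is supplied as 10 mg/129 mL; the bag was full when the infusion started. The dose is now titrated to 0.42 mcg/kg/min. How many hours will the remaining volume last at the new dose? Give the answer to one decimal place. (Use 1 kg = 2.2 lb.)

Initial rate:
Weight = 15 lb ÷ 2.2 lb/kg = 6.818182 kg
Dose = 0.06 mcg/kg/min × 6.818182 kg = 0.4090909 mcg/min
0.4090909 mcg/min × 60 min/hr = 24.54545 mcg/hr
Concentration = 10 mg ÷ 129 mL = 0.07751938 mg/mL = 77.51938 mcg/mL
Rate = 24.54545 mcg/hr ÷ 77.51938 mcg/mL = 0.3166364 mL/hr
Volume infused so far = 0.3166364 mL/hr × 45.1 hr = 14.2803 mL
Volume remaining = 129 − 14.2803 = 114.7197 mL
New rate:
Dose = 0.42 mcg/kg/min × 6.818182 kg = 2.863636 mcg/min
2.863636 mcg/min × 60 min/hr = 171.8182 mcg/hr
Rate = 171.8182 mcg/hr ÷ 77.51938 mcg/mL = 2.216455 mL/hr
Time remaining = 114.7197 mL ÷ 2.216455 mL/hr = 51.7582 hr

51.8 hours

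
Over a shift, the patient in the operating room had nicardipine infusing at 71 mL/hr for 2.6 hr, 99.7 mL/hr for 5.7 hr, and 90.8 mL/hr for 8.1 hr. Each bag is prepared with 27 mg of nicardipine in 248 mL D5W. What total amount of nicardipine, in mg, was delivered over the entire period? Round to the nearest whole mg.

Concentration = 27 mg ÷ 248 mL = 0.108871 mg/mL
Stage 1: 71 mL/hr × 2.6 hr = 184.6 mL → 184.6 mL × 0.108871 mg/mL = 20.09758 mg
Stage 2: 99.7 mL/hr × 5.7 hr = 568.29 mL → 568.29 mL × 0.108871 mg/mL = 61.87028 mg
Stage 3: 90.8 mL/hr × 8.1 hr = 735.48 mL → 735.48 mL × 0.108871 mg/mL = 80.07242 mg
Total = 20.09758 + 61.87028 + 80.07242 = 162.0403 mg

162 mg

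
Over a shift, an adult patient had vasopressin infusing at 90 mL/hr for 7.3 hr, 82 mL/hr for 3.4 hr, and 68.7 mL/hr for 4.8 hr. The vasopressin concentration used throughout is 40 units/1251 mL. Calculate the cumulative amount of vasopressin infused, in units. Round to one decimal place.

40.5 units

Concentration = 40 units ÷ 1251 mL = 0.03197442 units/mL
Stage 1: 90 mL/hr × 7.3 hr = 657 mL → 657 mL × 0.03197442 units/mL = 21.00719 units
Stage 2: 82 mL/hr × 3.4 hr = 278.8 mL → 278.8 mL × 0.03197442 units/mL = 8.914468 units
Stage 3: 68.7 mL/hr × 4.8 hr = 329.76 mL → 329.76 mL × 0.03197442 units/mL = 10.54388 units
Total = 21.00719 + 8.914468 + 10.54388 = 40.46555 units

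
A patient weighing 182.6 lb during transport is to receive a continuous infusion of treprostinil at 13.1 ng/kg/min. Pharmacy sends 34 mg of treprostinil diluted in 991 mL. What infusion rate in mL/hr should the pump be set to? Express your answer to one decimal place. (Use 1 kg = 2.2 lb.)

Weight = 182.6 lb ÷ 2.2 lb/kg = 83 kg
Dose = 13.1 ng/kg/min × 83 kg = 1087.3 ng/min
1087.3 ng/min × 60 min/hr = 65238 ng/hr
Concentration = 34 mg ÷ 991 mL = 0.03430878 mg/mL = 34308.78 ng/mL
Rate = 65238 ng/hr ÷ 34308.78 ng/mL = 1.901496 mL/hr

1.9 mL/hr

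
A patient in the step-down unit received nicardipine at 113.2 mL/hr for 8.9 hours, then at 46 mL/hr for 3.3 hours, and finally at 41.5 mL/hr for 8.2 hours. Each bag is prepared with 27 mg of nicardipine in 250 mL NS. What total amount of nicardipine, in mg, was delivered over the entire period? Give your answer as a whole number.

Concentration = 27 mg ÷ 250 mL = 0.108 mg/mL
Stage 1: 113.2 mL/hr × 8.9 hr = 1007.48 mL → 1007.48 mL × 0.108 mg/mL = 108.8078 mg
Stage 2: 46 mL/hr × 3.3 hr = 151.8 mL → 151.8 mL × 0.108 mg/mL = 16.3944 mg
Stage 3: 41.5 mL/hr × 8.2 hr = 340.3 mL → 340.3 mL × 0.108 mg/mL = 36.7524 mg
Total = 108.8078 + 16.3944 + 36.7524 = 161.9546 mg

162 mg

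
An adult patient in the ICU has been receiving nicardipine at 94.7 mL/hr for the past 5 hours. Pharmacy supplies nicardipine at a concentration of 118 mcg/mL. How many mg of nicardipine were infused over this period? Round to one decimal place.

Concentration = 118 mcg/mL = 0.118 mg/mL
Drug rate = 94.7 mL/hr × 0.118 mg/mL = 11.1746 mg/hr
Total = 11.1746 mg/hr × 5 hr = 55.873 mg

55.9 mg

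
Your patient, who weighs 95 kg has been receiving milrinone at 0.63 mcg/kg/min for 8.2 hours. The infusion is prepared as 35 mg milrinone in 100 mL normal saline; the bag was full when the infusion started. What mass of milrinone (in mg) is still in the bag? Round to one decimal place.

5.6 mg

Dose = 0.63 mcg/kg/min × 95 kg = 59.85 mcg/min
59.85 mcg/min × 60 min/hr = 3591 mcg/hr
Concentration = 35 mg ÷ 100 mL = 0.35 mg/mL = 350 mcg/mL
Rate = 3591 mcg/hr ÷ 350 mcg/mL = 10.26 mL/hr
Volume infused = 10.26 mL/hr × 8.2 hr = 84.132 mL
Volume remaining = 100 − 84.132 = 15.868 mL
Drug remaining = 15.868 mL × 350 mcg/mL = 5553.8 mcg = 5.5538 mg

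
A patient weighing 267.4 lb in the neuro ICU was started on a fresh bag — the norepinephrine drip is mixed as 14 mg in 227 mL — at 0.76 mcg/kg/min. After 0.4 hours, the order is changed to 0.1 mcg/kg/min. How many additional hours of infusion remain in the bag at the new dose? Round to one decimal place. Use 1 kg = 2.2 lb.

16.2 hours

Initial rate:
Weight = 267.4 lb ÷ 2.2 lb/kg = 121.5455 kg
Dose = 0.76 mcg/kg/min × 121.5455 kg = 92.37455 mcg/min
92.37455 mcg/min × 60 min/hr = 5542.473 mcg/hr
Concentration = 14 mg ÷ 227 mL = 0.06167401 mg/mL = 61.67401 mcg/mL
Rate = 5542.473 mcg/hr ÷ 61.67401 mcg/mL = 89.86724 mL/hr
Volume infused so far = 89.86724 mL/hr × 0.4 hr = 35.94689 mL
Volume remaining = 227 − 35.94689 = 191.0531 mL
New rate:
Dose = 0.1 mcg/kg/min × 121.5455 kg = 12.15455 mcg/min
12.15455 mcg/min × 60 min/hr = 729.2727 mcg/hr
Rate = 729.2727 mcg/hr ÷ 61.67401 mcg/mL = 11.82464 mL/hr
Time remaining = 191.0531 mL ÷ 11.82464 mL/hr = 16.15721 hr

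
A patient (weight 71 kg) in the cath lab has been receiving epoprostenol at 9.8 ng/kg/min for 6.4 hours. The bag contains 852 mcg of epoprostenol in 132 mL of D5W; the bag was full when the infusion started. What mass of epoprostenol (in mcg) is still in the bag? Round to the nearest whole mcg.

585 mcg

Dose = 9.8 ng/kg/min × 71 kg = 695.8 ng/min
695.8 ng/min × 60 min/hr = 41748 ng/hr
Concentration = 852 mcg ÷ 132 mL = 6.454545 mcg/mL = 6454.545 ng/mL
Rate = 41748 ng/hr ÷ 6454.545 ng/mL = 6.468 mL/hr
Volume infused = 6.468 mL/hr × 6.4 hr = 41.3952 mL
Volume remaining = 132 − 41.3952 = 90.6048 mL
Drug remaining = 90.6048 mL × 6454.545 ng/mL = 584812.8 ng = 584.8128 mcg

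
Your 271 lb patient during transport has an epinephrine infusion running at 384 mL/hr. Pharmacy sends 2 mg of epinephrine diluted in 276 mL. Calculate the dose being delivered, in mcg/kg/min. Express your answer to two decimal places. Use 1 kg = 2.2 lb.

Weight = 271 lb ÷ 2.2 lb/kg = 123.1818 kg
Concentration = 2 mg ÷ 276 mL = 0.007246377 mg/mL = 7.246377 mcg/mL
Drug rate = 384 mL/hr × 7.246377 mcg/mL = 2782.609 mcg/hr
2782.609 mcg/hr ÷ 60 min/hr = 46.37681 mcg/min
46.37681 mcg/min ÷ 123.1818 kg = 0.3764907 mcg/kg/min

0.38 mcg/kg/min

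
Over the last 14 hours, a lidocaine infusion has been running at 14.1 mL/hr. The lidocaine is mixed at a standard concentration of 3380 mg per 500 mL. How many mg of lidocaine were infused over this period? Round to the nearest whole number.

1334 mg

Concentration = 3380 mg ÷ 500 mL = 6.76 mg/mL
Drug rate = 14.1 mL/hr × 6.76 mg/mL = 95.316 mg/hr
Total = 95.316 mg/hr × 14 hr = 1334.424 mg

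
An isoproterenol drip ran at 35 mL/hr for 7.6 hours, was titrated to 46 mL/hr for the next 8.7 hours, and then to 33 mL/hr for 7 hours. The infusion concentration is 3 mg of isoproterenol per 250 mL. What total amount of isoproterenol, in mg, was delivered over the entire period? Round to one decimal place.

Concentration = 3 mg ÷ 250 mL = 0.012 mg/mL
Stage 1: 35 mL/hr × 7.6 hr = 266 mL → 266 mL × 0.012 mg/mL = 3.192 mg
Stage 2: 46 mL/hr × 8.7 hr = 400.2 mL → 400.2 mL × 0.012 mg/mL = 4.8024 mg
Stage 3: 33 mL/hr × 7 hr = 231 mL → 231 mL × 0.012 mg/mL = 2.772 mg
Total = 3.192 + 4.8024 + 2.772 = 10.7664 mg

10.8 mg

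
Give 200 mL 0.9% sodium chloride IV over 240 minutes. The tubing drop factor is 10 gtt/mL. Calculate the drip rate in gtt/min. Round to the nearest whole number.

8 gtt/min

200 mL ÷ (240 min) = 0.8333333 mL/min
0.8333333 mL/min × 10 gtt/mL = 8.333333 gtt/min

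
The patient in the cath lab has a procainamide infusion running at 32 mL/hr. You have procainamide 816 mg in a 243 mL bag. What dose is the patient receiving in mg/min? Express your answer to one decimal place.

Concentration = 816 mg ÷ 243 mL = 3.358025 mg/mL
Drug rate = 32 mL/hr × 3.358025 mg/mL = 107.4568 mg/hr
107.4568 mg/hr ÷ 60 min/hr = 1.790947 mg/min

1.8 mg/min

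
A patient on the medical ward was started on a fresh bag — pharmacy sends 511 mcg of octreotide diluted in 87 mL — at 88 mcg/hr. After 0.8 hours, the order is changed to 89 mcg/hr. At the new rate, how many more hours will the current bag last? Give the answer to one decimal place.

Initial rate:
Concentration = 511 mcg ÷ 87 mL = 5.873563 mcg/mL
Rate = 88 mcg/hr ÷ 5.873563 mcg/mL = 14.98239 mL/hr
Volume infused so far = 14.98239 mL/hr × 0.8 hr = 11.98591 mL
Volume remaining = 87 − 11.98591 = 75.01409 mL
New rate:
Rate = 89 mcg/hr ÷ 5.873563 mcg/mL = 15.15264 mL/hr
Time remaining = 75.01409 mL ÷ 15.15264 mL/hr = 4.950562 hr

5.0 hours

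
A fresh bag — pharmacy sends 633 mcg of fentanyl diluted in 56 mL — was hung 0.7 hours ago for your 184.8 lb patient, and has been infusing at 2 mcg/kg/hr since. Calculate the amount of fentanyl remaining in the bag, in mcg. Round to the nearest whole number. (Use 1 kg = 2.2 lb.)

Weight = 184.8 lb ÷ 2.2 lb/kg = 84 kg
Dose = 2 mcg/kg/hr × 84 kg = 168 mcg/hr
Concentration = 633 mcg ÷ 56 mL = 11.30357 mcg/mL
Rate = 168 mcg/hr ÷ 11.30357 mcg/mL = 14.86256 mL/hr
Volume infused = 14.86256 mL/hr × 0.7 hr = 10.40379 mL
Volume remaining = 56 − 10.40379 = 45.59621 mL
Drug remaining = 45.59621 mL × 11.30357 mcg/mL = 515.4 mcg

515 mcg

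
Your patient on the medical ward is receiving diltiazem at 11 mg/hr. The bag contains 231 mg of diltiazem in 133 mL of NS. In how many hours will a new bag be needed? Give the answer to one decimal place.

Concentration = 231 mg ÷ 133 mL = 1.736842 mg/mL
Rate = 11 mg/hr ÷ 1.736842 mg/mL = 6.333333 mL/hr
Duration = 133 mL ÷ 6.333333 mL/hr = 21 hr

21.0 hours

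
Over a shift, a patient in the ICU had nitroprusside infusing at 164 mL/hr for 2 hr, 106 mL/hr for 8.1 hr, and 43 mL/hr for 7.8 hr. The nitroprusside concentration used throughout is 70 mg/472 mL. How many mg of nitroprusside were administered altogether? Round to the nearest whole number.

226 mg

Concentration = 70 mg ÷ 472 mL = 0.1483051 mg/mL
Stage 1: 164 mL/hr × 2 hr = 328 mL → 328 mL × 0.1483051 mg/mL = 48.64407 mg
Stage 2: 106 mL/hr × 8.1 hr = 858.6 mL → 858.6 mL × 0.1483051 mg/mL = 127.3347 mg
Stage 3: 43 mL/hr × 7.8 hr = 335.4 mL → 335.4 mL × 0.1483051 mg/mL = 49.74153 mg
Total = 48.64407 + 127.3347 + 49.74153 = 225.7203 mg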